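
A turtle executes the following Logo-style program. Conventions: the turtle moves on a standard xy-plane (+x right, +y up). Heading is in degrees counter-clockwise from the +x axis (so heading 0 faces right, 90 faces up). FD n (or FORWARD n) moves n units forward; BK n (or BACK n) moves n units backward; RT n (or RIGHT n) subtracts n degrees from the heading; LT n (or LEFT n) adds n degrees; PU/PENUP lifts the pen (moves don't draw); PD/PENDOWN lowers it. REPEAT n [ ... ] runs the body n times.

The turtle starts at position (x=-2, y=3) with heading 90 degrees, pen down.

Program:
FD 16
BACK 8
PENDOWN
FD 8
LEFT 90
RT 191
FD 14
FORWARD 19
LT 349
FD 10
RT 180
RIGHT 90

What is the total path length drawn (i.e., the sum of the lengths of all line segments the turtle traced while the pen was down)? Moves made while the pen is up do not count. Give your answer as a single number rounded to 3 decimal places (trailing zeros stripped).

Answer: 75

Derivation:
Executing turtle program step by step:
Start: pos=(-2,3), heading=90, pen down
FD 16: (-2,3) -> (-2,19) [heading=90, draw]
BK 8: (-2,19) -> (-2,11) [heading=90, draw]
PD: pen down
FD 8: (-2,11) -> (-2,19) [heading=90, draw]
LT 90: heading 90 -> 180
RT 191: heading 180 -> 349
FD 14: (-2,19) -> (11.743,16.329) [heading=349, draw]
FD 19: (11.743,16.329) -> (30.394,12.703) [heading=349, draw]
LT 349: heading 349 -> 338
FD 10: (30.394,12.703) -> (39.666,8.957) [heading=338, draw]
RT 180: heading 338 -> 158
RT 90: heading 158 -> 68
Final: pos=(39.666,8.957), heading=68, 6 segment(s) drawn

Segment lengths:
  seg 1: (-2,3) -> (-2,19), length = 16
  seg 2: (-2,19) -> (-2,11), length = 8
  seg 3: (-2,11) -> (-2,19), length = 8
  seg 4: (-2,19) -> (11.743,16.329), length = 14
  seg 5: (11.743,16.329) -> (30.394,12.703), length = 19
  seg 6: (30.394,12.703) -> (39.666,8.957), length = 10
Total = 75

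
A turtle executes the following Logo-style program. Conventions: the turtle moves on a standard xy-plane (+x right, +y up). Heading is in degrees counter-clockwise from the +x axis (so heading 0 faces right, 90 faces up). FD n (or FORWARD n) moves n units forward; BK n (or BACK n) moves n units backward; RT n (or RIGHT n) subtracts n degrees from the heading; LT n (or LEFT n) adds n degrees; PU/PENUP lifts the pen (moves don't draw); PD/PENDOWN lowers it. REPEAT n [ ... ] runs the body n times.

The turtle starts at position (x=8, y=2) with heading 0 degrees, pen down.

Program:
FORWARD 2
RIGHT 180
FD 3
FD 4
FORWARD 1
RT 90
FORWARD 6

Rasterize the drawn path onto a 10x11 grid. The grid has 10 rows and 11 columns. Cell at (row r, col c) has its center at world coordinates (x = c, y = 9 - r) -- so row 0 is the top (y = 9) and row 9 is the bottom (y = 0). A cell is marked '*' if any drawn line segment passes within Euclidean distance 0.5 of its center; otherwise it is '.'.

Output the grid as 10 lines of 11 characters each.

Segment 0: (8,2) -> (10,2)
Segment 1: (10,2) -> (7,2)
Segment 2: (7,2) -> (3,2)
Segment 3: (3,2) -> (2,2)
Segment 4: (2,2) -> (2,8)

Answer: ...........
..*........
..*........
..*........
..*........
..*........
..*........
..*********
...........
...........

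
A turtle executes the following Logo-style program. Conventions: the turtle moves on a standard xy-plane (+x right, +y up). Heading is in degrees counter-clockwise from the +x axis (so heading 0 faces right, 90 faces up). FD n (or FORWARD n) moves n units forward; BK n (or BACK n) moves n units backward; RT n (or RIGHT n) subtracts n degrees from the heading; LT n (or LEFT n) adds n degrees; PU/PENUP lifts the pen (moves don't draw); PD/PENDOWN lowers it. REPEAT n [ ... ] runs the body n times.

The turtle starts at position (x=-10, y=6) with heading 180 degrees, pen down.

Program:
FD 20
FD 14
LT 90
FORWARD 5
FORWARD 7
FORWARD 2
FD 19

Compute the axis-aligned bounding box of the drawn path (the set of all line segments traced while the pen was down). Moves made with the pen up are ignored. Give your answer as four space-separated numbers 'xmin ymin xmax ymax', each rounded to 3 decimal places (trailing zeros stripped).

Executing turtle program step by step:
Start: pos=(-10,6), heading=180, pen down
FD 20: (-10,6) -> (-30,6) [heading=180, draw]
FD 14: (-30,6) -> (-44,6) [heading=180, draw]
LT 90: heading 180 -> 270
FD 5: (-44,6) -> (-44,1) [heading=270, draw]
FD 7: (-44,1) -> (-44,-6) [heading=270, draw]
FD 2: (-44,-6) -> (-44,-8) [heading=270, draw]
FD 19: (-44,-8) -> (-44,-27) [heading=270, draw]
Final: pos=(-44,-27), heading=270, 6 segment(s) drawn

Segment endpoints: x in {-44, -30, -10}, y in {-27, -8, -6, 1, 6, 6, 6}
xmin=-44, ymin=-27, xmax=-10, ymax=6

Answer: -44 -27 -10 6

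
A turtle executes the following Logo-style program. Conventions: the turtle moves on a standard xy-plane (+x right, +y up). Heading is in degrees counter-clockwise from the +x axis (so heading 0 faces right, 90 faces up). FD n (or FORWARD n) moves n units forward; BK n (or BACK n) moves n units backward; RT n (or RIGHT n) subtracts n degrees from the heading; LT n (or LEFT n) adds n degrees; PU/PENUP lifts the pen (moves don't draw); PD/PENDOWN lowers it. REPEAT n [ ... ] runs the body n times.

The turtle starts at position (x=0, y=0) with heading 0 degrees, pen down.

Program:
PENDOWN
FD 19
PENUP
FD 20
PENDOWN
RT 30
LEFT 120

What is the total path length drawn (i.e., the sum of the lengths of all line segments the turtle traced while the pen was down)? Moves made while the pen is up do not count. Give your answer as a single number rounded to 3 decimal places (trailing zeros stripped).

Answer: 19

Derivation:
Executing turtle program step by step:
Start: pos=(0,0), heading=0, pen down
PD: pen down
FD 19: (0,0) -> (19,0) [heading=0, draw]
PU: pen up
FD 20: (19,0) -> (39,0) [heading=0, move]
PD: pen down
RT 30: heading 0 -> 330
LT 120: heading 330 -> 90
Final: pos=(39,0), heading=90, 1 segment(s) drawn

Segment lengths:
  seg 1: (0,0) -> (19,0), length = 19
Total = 19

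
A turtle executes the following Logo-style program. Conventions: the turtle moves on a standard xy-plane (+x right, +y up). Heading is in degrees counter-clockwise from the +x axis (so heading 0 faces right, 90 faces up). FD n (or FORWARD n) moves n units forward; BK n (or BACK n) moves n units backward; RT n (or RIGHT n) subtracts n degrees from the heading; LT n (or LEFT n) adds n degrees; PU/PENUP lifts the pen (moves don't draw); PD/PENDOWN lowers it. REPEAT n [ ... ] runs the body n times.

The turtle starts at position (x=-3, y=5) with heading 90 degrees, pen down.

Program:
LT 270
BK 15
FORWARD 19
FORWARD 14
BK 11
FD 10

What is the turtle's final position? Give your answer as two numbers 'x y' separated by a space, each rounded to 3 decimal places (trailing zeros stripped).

Executing turtle program step by step:
Start: pos=(-3,5), heading=90, pen down
LT 270: heading 90 -> 0
BK 15: (-3,5) -> (-18,5) [heading=0, draw]
FD 19: (-18,5) -> (1,5) [heading=0, draw]
FD 14: (1,5) -> (15,5) [heading=0, draw]
BK 11: (15,5) -> (4,5) [heading=0, draw]
FD 10: (4,5) -> (14,5) [heading=0, draw]
Final: pos=(14,5), heading=0, 5 segment(s) drawn

Answer: 14 5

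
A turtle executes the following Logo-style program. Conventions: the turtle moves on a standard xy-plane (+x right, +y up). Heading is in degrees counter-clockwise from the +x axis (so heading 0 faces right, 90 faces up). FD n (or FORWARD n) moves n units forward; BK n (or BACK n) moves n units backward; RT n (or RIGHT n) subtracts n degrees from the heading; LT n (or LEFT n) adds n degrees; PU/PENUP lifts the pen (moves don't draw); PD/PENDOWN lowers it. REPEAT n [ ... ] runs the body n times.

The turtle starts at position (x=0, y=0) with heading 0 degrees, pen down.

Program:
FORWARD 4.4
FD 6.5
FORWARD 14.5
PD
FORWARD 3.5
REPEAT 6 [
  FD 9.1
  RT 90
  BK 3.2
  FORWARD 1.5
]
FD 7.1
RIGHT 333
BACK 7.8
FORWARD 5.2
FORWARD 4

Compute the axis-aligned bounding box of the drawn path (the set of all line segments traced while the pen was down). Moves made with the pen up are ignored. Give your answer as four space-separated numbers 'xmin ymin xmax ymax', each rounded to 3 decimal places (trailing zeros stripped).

Executing turtle program step by step:
Start: pos=(0,0), heading=0, pen down
FD 4.4: (0,0) -> (4.4,0) [heading=0, draw]
FD 6.5: (4.4,0) -> (10.9,0) [heading=0, draw]
FD 14.5: (10.9,0) -> (25.4,0) [heading=0, draw]
PD: pen down
FD 3.5: (25.4,0) -> (28.9,0) [heading=0, draw]
REPEAT 6 [
  -- iteration 1/6 --
  FD 9.1: (28.9,0) -> (38,0) [heading=0, draw]
  RT 90: heading 0 -> 270
  BK 3.2: (38,0) -> (38,3.2) [heading=270, draw]
  FD 1.5: (38,3.2) -> (38,1.7) [heading=270, draw]
  -- iteration 2/6 --
  FD 9.1: (38,1.7) -> (38,-7.4) [heading=270, draw]
  RT 90: heading 270 -> 180
  BK 3.2: (38,-7.4) -> (41.2,-7.4) [heading=180, draw]
  FD 1.5: (41.2,-7.4) -> (39.7,-7.4) [heading=180, draw]
  -- iteration 3/6 --
  FD 9.1: (39.7,-7.4) -> (30.6,-7.4) [heading=180, draw]
  RT 90: heading 180 -> 90
  BK 3.2: (30.6,-7.4) -> (30.6,-10.6) [heading=90, draw]
  FD 1.5: (30.6,-10.6) -> (30.6,-9.1) [heading=90, draw]
  -- iteration 4/6 --
  FD 9.1: (30.6,-9.1) -> (30.6,0) [heading=90, draw]
  RT 90: heading 90 -> 0
  BK 3.2: (30.6,0) -> (27.4,0) [heading=0, draw]
  FD 1.5: (27.4,0) -> (28.9,0) [heading=0, draw]
  -- iteration 5/6 --
  FD 9.1: (28.9,0) -> (38,0) [heading=0, draw]
  RT 90: heading 0 -> 270
  BK 3.2: (38,0) -> (38,3.2) [heading=270, draw]
  FD 1.5: (38,3.2) -> (38,1.7) [heading=270, draw]
  -- iteration 6/6 --
  FD 9.1: (38,1.7) -> (38,-7.4) [heading=270, draw]
  RT 90: heading 270 -> 180
  BK 3.2: (38,-7.4) -> (41.2,-7.4) [heading=180, draw]
  FD 1.5: (41.2,-7.4) -> (39.7,-7.4) [heading=180, draw]
]
FD 7.1: (39.7,-7.4) -> (32.6,-7.4) [heading=180, draw]
RT 333: heading 180 -> 207
BK 7.8: (32.6,-7.4) -> (39.55,-3.859) [heading=207, draw]
FD 5.2: (39.55,-3.859) -> (34.917,-6.22) [heading=207, draw]
FD 4: (34.917,-6.22) -> (31.353,-8.036) [heading=207, draw]
Final: pos=(31.353,-8.036), heading=207, 26 segment(s) drawn

Segment endpoints: x in {0, 4.4, 10.9, 25.4, 27.4, 28.9, 28.9, 30.6, 31.353, 32.6, 34.917, 38, 39.55, 39.7, 41.2}, y in {-10.6, -9.1, -8.036, -7.4, -7.4, -7.4, -7.4, -6.22, -3.859, 0, 0, 0, 0, 0, 1.7, 3.2}
xmin=0, ymin=-10.6, xmax=41.2, ymax=3.2

Answer: 0 -10.6 41.2 3.2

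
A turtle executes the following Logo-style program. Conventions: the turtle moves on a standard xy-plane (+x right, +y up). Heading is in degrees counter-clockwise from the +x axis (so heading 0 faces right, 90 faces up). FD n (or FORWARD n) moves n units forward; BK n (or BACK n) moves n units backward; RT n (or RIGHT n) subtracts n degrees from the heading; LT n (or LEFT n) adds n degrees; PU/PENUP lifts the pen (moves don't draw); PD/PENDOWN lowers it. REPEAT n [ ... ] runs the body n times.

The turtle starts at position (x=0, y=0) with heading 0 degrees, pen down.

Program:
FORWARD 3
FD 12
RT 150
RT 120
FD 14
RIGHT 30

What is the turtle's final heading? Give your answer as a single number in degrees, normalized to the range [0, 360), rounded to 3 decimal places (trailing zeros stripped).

Executing turtle program step by step:
Start: pos=(0,0), heading=0, pen down
FD 3: (0,0) -> (3,0) [heading=0, draw]
FD 12: (3,0) -> (15,0) [heading=0, draw]
RT 150: heading 0 -> 210
RT 120: heading 210 -> 90
FD 14: (15,0) -> (15,14) [heading=90, draw]
RT 30: heading 90 -> 60
Final: pos=(15,14), heading=60, 3 segment(s) drawn

Answer: 60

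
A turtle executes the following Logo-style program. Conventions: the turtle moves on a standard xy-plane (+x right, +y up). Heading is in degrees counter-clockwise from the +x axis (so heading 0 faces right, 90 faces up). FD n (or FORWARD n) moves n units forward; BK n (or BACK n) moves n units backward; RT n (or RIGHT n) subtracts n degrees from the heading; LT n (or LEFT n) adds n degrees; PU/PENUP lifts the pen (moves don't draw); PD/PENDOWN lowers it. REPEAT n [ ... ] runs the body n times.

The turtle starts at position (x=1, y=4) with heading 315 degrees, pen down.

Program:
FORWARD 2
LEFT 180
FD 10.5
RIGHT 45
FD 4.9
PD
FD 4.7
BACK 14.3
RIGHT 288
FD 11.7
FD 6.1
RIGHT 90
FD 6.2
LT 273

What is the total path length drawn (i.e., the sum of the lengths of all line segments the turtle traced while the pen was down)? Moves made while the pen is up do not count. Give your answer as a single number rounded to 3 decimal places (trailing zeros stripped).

Answer: 60.4

Derivation:
Executing turtle program step by step:
Start: pos=(1,4), heading=315, pen down
FD 2: (1,4) -> (2.414,2.586) [heading=315, draw]
LT 180: heading 315 -> 135
FD 10.5: (2.414,2.586) -> (-5.01,10.01) [heading=135, draw]
RT 45: heading 135 -> 90
FD 4.9: (-5.01,10.01) -> (-5.01,14.91) [heading=90, draw]
PD: pen down
FD 4.7: (-5.01,14.91) -> (-5.01,19.61) [heading=90, draw]
BK 14.3: (-5.01,19.61) -> (-5.01,5.31) [heading=90, draw]
RT 288: heading 90 -> 162
FD 11.7: (-5.01,5.31) -> (-16.138,8.926) [heading=162, draw]
FD 6.1: (-16.138,8.926) -> (-21.939,10.811) [heading=162, draw]
RT 90: heading 162 -> 72
FD 6.2: (-21.939,10.811) -> (-20.023,16.707) [heading=72, draw]
LT 273: heading 72 -> 345
Final: pos=(-20.023,16.707), heading=345, 8 segment(s) drawn

Segment lengths:
  seg 1: (1,4) -> (2.414,2.586), length = 2
  seg 2: (2.414,2.586) -> (-5.01,10.01), length = 10.5
  seg 3: (-5.01,10.01) -> (-5.01,14.91), length = 4.9
  seg 4: (-5.01,14.91) -> (-5.01,19.61), length = 4.7
  seg 5: (-5.01,19.61) -> (-5.01,5.31), length = 14.3
  seg 6: (-5.01,5.31) -> (-16.138,8.926), length = 11.7
  seg 7: (-16.138,8.926) -> (-21.939,10.811), length = 6.1
  seg 8: (-21.939,10.811) -> (-20.023,16.707), length = 6.2
Total = 60.4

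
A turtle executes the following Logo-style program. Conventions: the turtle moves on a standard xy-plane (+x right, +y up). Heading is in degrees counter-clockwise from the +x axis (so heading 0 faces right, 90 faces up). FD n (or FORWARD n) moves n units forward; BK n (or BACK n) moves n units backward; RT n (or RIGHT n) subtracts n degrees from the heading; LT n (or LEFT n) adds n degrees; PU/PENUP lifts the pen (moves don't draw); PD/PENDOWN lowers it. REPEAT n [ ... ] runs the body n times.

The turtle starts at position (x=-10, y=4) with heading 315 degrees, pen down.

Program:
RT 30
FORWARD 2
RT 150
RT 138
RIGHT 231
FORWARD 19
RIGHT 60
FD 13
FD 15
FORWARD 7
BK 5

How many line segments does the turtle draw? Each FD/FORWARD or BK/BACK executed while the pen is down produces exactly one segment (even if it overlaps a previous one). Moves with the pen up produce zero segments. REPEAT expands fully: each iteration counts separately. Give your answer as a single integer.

Executing turtle program step by step:
Start: pos=(-10,4), heading=315, pen down
RT 30: heading 315 -> 285
FD 2: (-10,4) -> (-9.482,2.068) [heading=285, draw]
RT 150: heading 285 -> 135
RT 138: heading 135 -> 357
RT 231: heading 357 -> 126
FD 19: (-9.482,2.068) -> (-20.65,17.439) [heading=126, draw]
RT 60: heading 126 -> 66
FD 13: (-20.65,17.439) -> (-15.363,29.316) [heading=66, draw]
FD 15: (-15.363,29.316) -> (-9.262,43.019) [heading=66, draw]
FD 7: (-9.262,43.019) -> (-6.414,49.414) [heading=66, draw]
BK 5: (-6.414,49.414) -> (-8.448,44.846) [heading=66, draw]
Final: pos=(-8.448,44.846), heading=66, 6 segment(s) drawn
Segments drawn: 6

Answer: 6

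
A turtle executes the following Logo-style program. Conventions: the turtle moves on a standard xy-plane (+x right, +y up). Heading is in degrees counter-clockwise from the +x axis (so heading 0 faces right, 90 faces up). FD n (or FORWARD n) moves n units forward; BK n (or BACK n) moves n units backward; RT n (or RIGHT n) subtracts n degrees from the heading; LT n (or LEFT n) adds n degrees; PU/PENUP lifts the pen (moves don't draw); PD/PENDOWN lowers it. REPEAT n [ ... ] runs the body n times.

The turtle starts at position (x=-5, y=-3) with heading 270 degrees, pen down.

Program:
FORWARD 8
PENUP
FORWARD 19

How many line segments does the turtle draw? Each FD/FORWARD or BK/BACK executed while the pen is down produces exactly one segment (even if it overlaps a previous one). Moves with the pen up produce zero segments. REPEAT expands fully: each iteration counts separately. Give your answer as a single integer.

Executing turtle program step by step:
Start: pos=(-5,-3), heading=270, pen down
FD 8: (-5,-3) -> (-5,-11) [heading=270, draw]
PU: pen up
FD 19: (-5,-11) -> (-5,-30) [heading=270, move]
Final: pos=(-5,-30), heading=270, 1 segment(s) drawn
Segments drawn: 1

Answer: 1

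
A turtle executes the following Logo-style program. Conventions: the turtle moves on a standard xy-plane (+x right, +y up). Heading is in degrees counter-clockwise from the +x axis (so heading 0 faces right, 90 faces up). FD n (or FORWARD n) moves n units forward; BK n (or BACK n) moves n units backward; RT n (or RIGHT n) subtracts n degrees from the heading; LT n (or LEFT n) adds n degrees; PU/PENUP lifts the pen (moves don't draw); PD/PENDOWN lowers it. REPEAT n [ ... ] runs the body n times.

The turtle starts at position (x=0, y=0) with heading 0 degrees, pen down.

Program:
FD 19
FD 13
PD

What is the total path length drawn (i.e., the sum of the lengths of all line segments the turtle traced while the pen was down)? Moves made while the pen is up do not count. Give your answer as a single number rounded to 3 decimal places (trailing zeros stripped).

Answer: 32

Derivation:
Executing turtle program step by step:
Start: pos=(0,0), heading=0, pen down
FD 19: (0,0) -> (19,0) [heading=0, draw]
FD 13: (19,0) -> (32,0) [heading=0, draw]
PD: pen down
Final: pos=(32,0), heading=0, 2 segment(s) drawn

Segment lengths:
  seg 1: (0,0) -> (19,0), length = 19
  seg 2: (19,0) -> (32,0), length = 13
Total = 32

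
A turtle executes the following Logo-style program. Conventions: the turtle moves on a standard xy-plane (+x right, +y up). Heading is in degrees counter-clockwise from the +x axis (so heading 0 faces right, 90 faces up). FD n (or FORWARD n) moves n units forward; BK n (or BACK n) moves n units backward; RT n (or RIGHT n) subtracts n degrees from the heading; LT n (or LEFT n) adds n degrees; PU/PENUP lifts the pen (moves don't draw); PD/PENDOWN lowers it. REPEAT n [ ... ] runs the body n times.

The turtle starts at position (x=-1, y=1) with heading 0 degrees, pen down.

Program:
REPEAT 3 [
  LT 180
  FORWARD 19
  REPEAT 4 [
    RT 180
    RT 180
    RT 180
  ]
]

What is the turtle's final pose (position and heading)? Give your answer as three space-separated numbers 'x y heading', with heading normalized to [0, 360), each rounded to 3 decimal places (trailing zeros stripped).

Answer: -20 1 180

Derivation:
Executing turtle program step by step:
Start: pos=(-1,1), heading=0, pen down
REPEAT 3 [
  -- iteration 1/3 --
  LT 180: heading 0 -> 180
  FD 19: (-1,1) -> (-20,1) [heading=180, draw]
  REPEAT 4 [
    -- iteration 1/4 --
    RT 180: heading 180 -> 0
    RT 180: heading 0 -> 180
    RT 180: heading 180 -> 0
    -- iteration 2/4 --
    RT 180: heading 0 -> 180
    RT 180: heading 180 -> 0
    RT 180: heading 0 -> 180
    -- iteration 3/4 --
    RT 180: heading 180 -> 0
    RT 180: heading 0 -> 180
    RT 180: heading 180 -> 0
    -- iteration 4/4 --
    RT 180: heading 0 -> 180
    RT 180: heading 180 -> 0
    RT 180: heading 0 -> 180
  ]
  -- iteration 2/3 --
  LT 180: heading 180 -> 0
  FD 19: (-20,1) -> (-1,1) [heading=0, draw]
  REPEAT 4 [
    -- iteration 1/4 --
    RT 180: heading 0 -> 180
    RT 180: heading 180 -> 0
    RT 180: heading 0 -> 180
    -- iteration 2/4 --
    RT 180: heading 180 -> 0
    RT 180: heading 0 -> 180
    RT 180: heading 180 -> 0
    -- iteration 3/4 --
    RT 180: heading 0 -> 180
    RT 180: heading 180 -> 0
    RT 180: heading 0 -> 180
    -- iteration 4/4 --
    RT 180: heading 180 -> 0
    RT 180: heading 0 -> 180
    RT 180: heading 180 -> 0
  ]
  -- iteration 3/3 --
  LT 180: heading 0 -> 180
  FD 19: (-1,1) -> (-20,1) [heading=180, draw]
  REPEAT 4 [
    -- iteration 1/4 --
    RT 180: heading 180 -> 0
    RT 180: heading 0 -> 180
    RT 180: heading 180 -> 0
    -- iteration 2/4 --
    RT 180: heading 0 -> 180
    RT 180: heading 180 -> 0
    RT 180: heading 0 -> 180
    -- iteration 3/4 --
    RT 180: heading 180 -> 0
    RT 180: heading 0 -> 180
    RT 180: heading 180 -> 0
    -- iteration 4/4 --
    RT 180: heading 0 -> 180
    RT 180: heading 180 -> 0
    RT 180: heading 0 -> 180
  ]
]
Final: pos=(-20,1), heading=180, 3 segment(s) drawn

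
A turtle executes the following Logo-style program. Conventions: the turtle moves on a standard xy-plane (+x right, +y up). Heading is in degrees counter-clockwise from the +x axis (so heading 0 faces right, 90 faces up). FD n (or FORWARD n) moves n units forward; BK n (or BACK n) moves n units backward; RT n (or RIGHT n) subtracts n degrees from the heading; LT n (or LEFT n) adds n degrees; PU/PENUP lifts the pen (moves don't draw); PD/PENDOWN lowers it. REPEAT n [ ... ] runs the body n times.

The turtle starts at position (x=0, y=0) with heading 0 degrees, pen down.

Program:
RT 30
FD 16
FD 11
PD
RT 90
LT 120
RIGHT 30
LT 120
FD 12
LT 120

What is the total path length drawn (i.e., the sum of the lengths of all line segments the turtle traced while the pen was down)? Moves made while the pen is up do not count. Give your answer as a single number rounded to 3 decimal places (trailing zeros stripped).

Answer: 39

Derivation:
Executing turtle program step by step:
Start: pos=(0,0), heading=0, pen down
RT 30: heading 0 -> 330
FD 16: (0,0) -> (13.856,-8) [heading=330, draw]
FD 11: (13.856,-8) -> (23.383,-13.5) [heading=330, draw]
PD: pen down
RT 90: heading 330 -> 240
LT 120: heading 240 -> 0
RT 30: heading 0 -> 330
LT 120: heading 330 -> 90
FD 12: (23.383,-13.5) -> (23.383,-1.5) [heading=90, draw]
LT 120: heading 90 -> 210
Final: pos=(23.383,-1.5), heading=210, 3 segment(s) drawn

Segment lengths:
  seg 1: (0,0) -> (13.856,-8), length = 16
  seg 2: (13.856,-8) -> (23.383,-13.5), length = 11
  seg 3: (23.383,-13.5) -> (23.383,-1.5), length = 12
Total = 39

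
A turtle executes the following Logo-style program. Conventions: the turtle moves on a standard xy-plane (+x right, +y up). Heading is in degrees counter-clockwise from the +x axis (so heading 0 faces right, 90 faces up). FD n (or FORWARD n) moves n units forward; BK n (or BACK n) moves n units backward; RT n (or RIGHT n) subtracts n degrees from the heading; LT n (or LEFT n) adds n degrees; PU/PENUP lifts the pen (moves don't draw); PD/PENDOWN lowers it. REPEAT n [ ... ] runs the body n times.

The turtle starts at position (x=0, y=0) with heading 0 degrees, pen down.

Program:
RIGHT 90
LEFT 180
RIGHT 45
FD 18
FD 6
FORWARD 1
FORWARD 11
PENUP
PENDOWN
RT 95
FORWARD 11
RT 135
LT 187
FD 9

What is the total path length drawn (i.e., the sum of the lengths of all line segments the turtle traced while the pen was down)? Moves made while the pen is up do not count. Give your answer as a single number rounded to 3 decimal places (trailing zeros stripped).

Answer: 56

Derivation:
Executing turtle program step by step:
Start: pos=(0,0), heading=0, pen down
RT 90: heading 0 -> 270
LT 180: heading 270 -> 90
RT 45: heading 90 -> 45
FD 18: (0,0) -> (12.728,12.728) [heading=45, draw]
FD 6: (12.728,12.728) -> (16.971,16.971) [heading=45, draw]
FD 1: (16.971,16.971) -> (17.678,17.678) [heading=45, draw]
FD 11: (17.678,17.678) -> (25.456,25.456) [heading=45, draw]
PU: pen up
PD: pen down
RT 95: heading 45 -> 310
FD 11: (25.456,25.456) -> (32.527,17.029) [heading=310, draw]
RT 135: heading 310 -> 175
LT 187: heading 175 -> 2
FD 9: (32.527,17.029) -> (41.521,17.343) [heading=2, draw]
Final: pos=(41.521,17.343), heading=2, 6 segment(s) drawn

Segment lengths:
  seg 1: (0,0) -> (12.728,12.728), length = 18
  seg 2: (12.728,12.728) -> (16.971,16.971), length = 6
  seg 3: (16.971,16.971) -> (17.678,17.678), length = 1
  seg 4: (17.678,17.678) -> (25.456,25.456), length = 11
  seg 5: (25.456,25.456) -> (32.527,17.029), length = 11
  seg 6: (32.527,17.029) -> (41.521,17.343), length = 9
Total = 56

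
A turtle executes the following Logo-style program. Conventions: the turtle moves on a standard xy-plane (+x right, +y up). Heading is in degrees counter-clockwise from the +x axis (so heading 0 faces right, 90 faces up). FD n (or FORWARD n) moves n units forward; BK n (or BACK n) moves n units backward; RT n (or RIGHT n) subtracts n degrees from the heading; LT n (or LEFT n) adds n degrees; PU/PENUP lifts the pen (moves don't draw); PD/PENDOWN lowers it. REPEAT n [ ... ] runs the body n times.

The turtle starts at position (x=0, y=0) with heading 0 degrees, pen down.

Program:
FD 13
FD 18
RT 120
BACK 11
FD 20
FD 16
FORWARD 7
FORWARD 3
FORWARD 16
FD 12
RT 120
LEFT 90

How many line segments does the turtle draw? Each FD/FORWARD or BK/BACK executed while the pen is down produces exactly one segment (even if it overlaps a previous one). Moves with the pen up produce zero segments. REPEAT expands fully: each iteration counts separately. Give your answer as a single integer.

Answer: 9

Derivation:
Executing turtle program step by step:
Start: pos=(0,0), heading=0, pen down
FD 13: (0,0) -> (13,0) [heading=0, draw]
FD 18: (13,0) -> (31,0) [heading=0, draw]
RT 120: heading 0 -> 240
BK 11: (31,0) -> (36.5,9.526) [heading=240, draw]
FD 20: (36.5,9.526) -> (26.5,-7.794) [heading=240, draw]
FD 16: (26.5,-7.794) -> (18.5,-21.651) [heading=240, draw]
FD 7: (18.5,-21.651) -> (15,-27.713) [heading=240, draw]
FD 3: (15,-27.713) -> (13.5,-30.311) [heading=240, draw]
FD 16: (13.5,-30.311) -> (5.5,-44.167) [heading=240, draw]
FD 12: (5.5,-44.167) -> (-0.5,-54.56) [heading=240, draw]
RT 120: heading 240 -> 120
LT 90: heading 120 -> 210
Final: pos=(-0.5,-54.56), heading=210, 9 segment(s) drawn
Segments drawn: 9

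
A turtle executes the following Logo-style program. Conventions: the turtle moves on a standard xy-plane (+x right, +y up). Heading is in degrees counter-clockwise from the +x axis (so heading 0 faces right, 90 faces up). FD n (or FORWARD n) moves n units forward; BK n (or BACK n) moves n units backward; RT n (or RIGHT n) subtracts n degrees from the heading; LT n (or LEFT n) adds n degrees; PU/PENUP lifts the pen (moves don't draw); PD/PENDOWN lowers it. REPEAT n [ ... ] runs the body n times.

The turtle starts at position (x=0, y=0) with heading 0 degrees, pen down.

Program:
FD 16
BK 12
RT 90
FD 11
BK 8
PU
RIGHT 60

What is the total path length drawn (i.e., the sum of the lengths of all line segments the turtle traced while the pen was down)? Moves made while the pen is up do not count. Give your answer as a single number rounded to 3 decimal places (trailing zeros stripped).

Executing turtle program step by step:
Start: pos=(0,0), heading=0, pen down
FD 16: (0,0) -> (16,0) [heading=0, draw]
BK 12: (16,0) -> (4,0) [heading=0, draw]
RT 90: heading 0 -> 270
FD 11: (4,0) -> (4,-11) [heading=270, draw]
BK 8: (4,-11) -> (4,-3) [heading=270, draw]
PU: pen up
RT 60: heading 270 -> 210
Final: pos=(4,-3), heading=210, 4 segment(s) drawn

Segment lengths:
  seg 1: (0,0) -> (16,0), length = 16
  seg 2: (16,0) -> (4,0), length = 12
  seg 3: (4,0) -> (4,-11), length = 11
  seg 4: (4,-11) -> (4,-3), length = 8
Total = 47

Answer: 47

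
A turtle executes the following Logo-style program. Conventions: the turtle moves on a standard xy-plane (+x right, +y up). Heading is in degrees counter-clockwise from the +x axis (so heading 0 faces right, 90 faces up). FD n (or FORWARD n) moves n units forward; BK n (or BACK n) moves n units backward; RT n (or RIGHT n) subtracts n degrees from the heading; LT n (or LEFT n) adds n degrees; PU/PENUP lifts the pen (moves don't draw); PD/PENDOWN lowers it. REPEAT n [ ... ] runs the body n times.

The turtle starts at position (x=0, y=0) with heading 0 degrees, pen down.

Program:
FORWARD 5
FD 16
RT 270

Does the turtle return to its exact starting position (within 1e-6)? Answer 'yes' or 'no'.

Answer: no

Derivation:
Executing turtle program step by step:
Start: pos=(0,0), heading=0, pen down
FD 5: (0,0) -> (5,0) [heading=0, draw]
FD 16: (5,0) -> (21,0) [heading=0, draw]
RT 270: heading 0 -> 90
Final: pos=(21,0), heading=90, 2 segment(s) drawn

Start position: (0, 0)
Final position: (21, 0)
Distance = 21; >= 1e-6 -> NOT closed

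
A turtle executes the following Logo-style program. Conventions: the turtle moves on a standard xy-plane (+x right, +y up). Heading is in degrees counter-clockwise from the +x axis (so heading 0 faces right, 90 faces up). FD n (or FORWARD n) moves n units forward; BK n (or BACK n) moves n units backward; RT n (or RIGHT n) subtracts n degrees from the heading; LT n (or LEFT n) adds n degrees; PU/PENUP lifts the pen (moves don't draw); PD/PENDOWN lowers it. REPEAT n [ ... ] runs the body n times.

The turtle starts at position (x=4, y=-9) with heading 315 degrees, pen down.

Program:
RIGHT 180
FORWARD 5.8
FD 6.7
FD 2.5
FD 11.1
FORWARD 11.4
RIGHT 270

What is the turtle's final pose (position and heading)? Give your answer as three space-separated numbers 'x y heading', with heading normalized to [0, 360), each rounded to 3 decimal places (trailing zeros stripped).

Executing turtle program step by step:
Start: pos=(4,-9), heading=315, pen down
RT 180: heading 315 -> 135
FD 5.8: (4,-9) -> (-0.101,-4.899) [heading=135, draw]
FD 6.7: (-0.101,-4.899) -> (-4.839,-0.161) [heading=135, draw]
FD 2.5: (-4.839,-0.161) -> (-6.607,1.607) [heading=135, draw]
FD 11.1: (-6.607,1.607) -> (-14.455,9.455) [heading=135, draw]
FD 11.4: (-14.455,9.455) -> (-22.517,17.517) [heading=135, draw]
RT 270: heading 135 -> 225
Final: pos=(-22.517,17.517), heading=225, 5 segment(s) drawn

Answer: -22.517 17.517 225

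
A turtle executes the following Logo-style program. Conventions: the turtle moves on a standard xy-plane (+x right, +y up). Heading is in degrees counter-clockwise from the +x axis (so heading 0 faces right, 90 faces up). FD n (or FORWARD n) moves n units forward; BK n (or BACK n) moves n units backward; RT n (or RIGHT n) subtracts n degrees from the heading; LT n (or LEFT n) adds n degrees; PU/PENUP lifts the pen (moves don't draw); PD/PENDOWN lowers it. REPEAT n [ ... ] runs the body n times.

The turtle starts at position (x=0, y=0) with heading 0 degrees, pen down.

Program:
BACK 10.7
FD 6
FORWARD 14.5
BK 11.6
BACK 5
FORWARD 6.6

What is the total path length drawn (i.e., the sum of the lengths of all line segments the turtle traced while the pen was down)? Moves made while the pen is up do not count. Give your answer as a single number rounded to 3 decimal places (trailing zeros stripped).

Answer: 54.4

Derivation:
Executing turtle program step by step:
Start: pos=(0,0), heading=0, pen down
BK 10.7: (0,0) -> (-10.7,0) [heading=0, draw]
FD 6: (-10.7,0) -> (-4.7,0) [heading=0, draw]
FD 14.5: (-4.7,0) -> (9.8,0) [heading=0, draw]
BK 11.6: (9.8,0) -> (-1.8,0) [heading=0, draw]
BK 5: (-1.8,0) -> (-6.8,0) [heading=0, draw]
FD 6.6: (-6.8,0) -> (-0.2,0) [heading=0, draw]
Final: pos=(-0.2,0), heading=0, 6 segment(s) drawn

Segment lengths:
  seg 1: (0,0) -> (-10.7,0), length = 10.7
  seg 2: (-10.7,0) -> (-4.7,0), length = 6
  seg 3: (-4.7,0) -> (9.8,0), length = 14.5
  seg 4: (9.8,0) -> (-1.8,0), length = 11.6
  seg 5: (-1.8,0) -> (-6.8,0), length = 5
  seg 6: (-6.8,0) -> (-0.2,0), length = 6.6
Total = 54.4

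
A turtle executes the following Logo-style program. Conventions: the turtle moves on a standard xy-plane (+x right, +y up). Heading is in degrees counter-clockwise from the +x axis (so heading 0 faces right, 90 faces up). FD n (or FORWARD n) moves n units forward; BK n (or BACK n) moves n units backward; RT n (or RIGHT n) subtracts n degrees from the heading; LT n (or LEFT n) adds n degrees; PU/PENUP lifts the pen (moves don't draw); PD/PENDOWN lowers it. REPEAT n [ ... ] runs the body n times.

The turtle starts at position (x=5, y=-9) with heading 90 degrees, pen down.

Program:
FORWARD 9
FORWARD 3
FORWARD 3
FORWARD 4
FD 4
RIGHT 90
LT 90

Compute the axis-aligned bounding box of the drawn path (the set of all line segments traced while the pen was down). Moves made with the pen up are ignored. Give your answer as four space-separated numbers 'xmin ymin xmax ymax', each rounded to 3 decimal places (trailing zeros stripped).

Executing turtle program step by step:
Start: pos=(5,-9), heading=90, pen down
FD 9: (5,-9) -> (5,0) [heading=90, draw]
FD 3: (5,0) -> (5,3) [heading=90, draw]
FD 3: (5,3) -> (5,6) [heading=90, draw]
FD 4: (5,6) -> (5,10) [heading=90, draw]
FD 4: (5,10) -> (5,14) [heading=90, draw]
RT 90: heading 90 -> 0
LT 90: heading 0 -> 90
Final: pos=(5,14), heading=90, 5 segment(s) drawn

Segment endpoints: x in {5, 5}, y in {-9, 0, 3, 6, 10, 14}
xmin=5, ymin=-9, xmax=5, ymax=14

Answer: 5 -9 5 14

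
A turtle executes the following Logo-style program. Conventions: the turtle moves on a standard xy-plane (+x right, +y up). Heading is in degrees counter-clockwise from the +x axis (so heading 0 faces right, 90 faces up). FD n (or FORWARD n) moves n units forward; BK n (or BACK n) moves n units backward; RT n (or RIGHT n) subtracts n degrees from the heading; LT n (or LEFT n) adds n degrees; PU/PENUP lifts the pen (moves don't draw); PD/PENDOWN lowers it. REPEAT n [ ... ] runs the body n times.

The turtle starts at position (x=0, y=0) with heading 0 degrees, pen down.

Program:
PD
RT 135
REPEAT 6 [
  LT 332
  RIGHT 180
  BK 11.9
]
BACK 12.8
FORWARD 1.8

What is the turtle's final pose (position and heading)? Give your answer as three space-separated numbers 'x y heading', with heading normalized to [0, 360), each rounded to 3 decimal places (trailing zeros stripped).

Answer: -15.732 -16.566 57

Derivation:
Executing turtle program step by step:
Start: pos=(0,0), heading=0, pen down
PD: pen down
RT 135: heading 0 -> 225
REPEAT 6 [
  -- iteration 1/6 --
  LT 332: heading 225 -> 197
  RT 180: heading 197 -> 17
  BK 11.9: (0,0) -> (-11.38,-3.479) [heading=17, draw]
  -- iteration 2/6 --
  LT 332: heading 17 -> 349
  RT 180: heading 349 -> 169
  BK 11.9: (-11.38,-3.479) -> (0.301,-5.75) [heading=169, draw]
  -- iteration 3/6 --
  LT 332: heading 169 -> 141
  RT 180: heading 141 -> 321
  BK 11.9: (0.301,-5.75) -> (-8.947,1.739) [heading=321, draw]
  -- iteration 4/6 --
  LT 332: heading 321 -> 293
  RT 180: heading 293 -> 113
  BK 11.9: (-8.947,1.739) -> (-4.297,-9.215) [heading=113, draw]
  -- iteration 5/6 --
  LT 332: heading 113 -> 85
  RT 180: heading 85 -> 265
  BK 11.9: (-4.297,-9.215) -> (-3.26,2.64) [heading=265, draw]
  -- iteration 6/6 --
  LT 332: heading 265 -> 237
  RT 180: heading 237 -> 57
  BK 11.9: (-3.26,2.64) -> (-9.741,-7.34) [heading=57, draw]
]
BK 12.8: (-9.741,-7.34) -> (-16.712,-18.075) [heading=57, draw]
FD 1.8: (-16.712,-18.075) -> (-15.732,-16.566) [heading=57, draw]
Final: pos=(-15.732,-16.566), heading=57, 8 segment(s) drawn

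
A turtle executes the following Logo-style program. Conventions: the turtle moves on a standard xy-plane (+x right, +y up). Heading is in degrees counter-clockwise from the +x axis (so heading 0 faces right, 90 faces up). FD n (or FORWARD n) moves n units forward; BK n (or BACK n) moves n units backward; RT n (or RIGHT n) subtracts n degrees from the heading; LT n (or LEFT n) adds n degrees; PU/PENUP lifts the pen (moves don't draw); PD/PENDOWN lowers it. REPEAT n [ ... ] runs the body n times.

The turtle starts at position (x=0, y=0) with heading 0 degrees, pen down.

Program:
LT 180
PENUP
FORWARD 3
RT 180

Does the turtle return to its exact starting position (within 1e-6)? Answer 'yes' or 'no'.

Executing turtle program step by step:
Start: pos=(0,0), heading=0, pen down
LT 180: heading 0 -> 180
PU: pen up
FD 3: (0,0) -> (-3,0) [heading=180, move]
RT 180: heading 180 -> 0
Final: pos=(-3,0), heading=0, 0 segment(s) drawn

Start position: (0, 0)
Final position: (-3, 0)
Distance = 3; >= 1e-6 -> NOT closed

Answer: no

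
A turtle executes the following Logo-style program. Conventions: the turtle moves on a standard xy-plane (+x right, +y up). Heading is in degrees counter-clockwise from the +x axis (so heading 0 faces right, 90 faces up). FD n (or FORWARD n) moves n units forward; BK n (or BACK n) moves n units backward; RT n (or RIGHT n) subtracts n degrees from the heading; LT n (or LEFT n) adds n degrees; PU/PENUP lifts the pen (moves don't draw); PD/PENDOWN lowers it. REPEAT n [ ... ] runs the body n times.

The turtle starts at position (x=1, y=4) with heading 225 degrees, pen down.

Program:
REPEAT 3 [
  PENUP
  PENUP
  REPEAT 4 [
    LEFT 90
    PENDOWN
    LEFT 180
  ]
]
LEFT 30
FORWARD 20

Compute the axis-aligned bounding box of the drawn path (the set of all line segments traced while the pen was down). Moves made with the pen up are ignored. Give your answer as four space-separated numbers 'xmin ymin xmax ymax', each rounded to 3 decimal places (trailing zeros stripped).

Executing turtle program step by step:
Start: pos=(1,4), heading=225, pen down
REPEAT 3 [
  -- iteration 1/3 --
  PU: pen up
  PU: pen up
  REPEAT 4 [
    -- iteration 1/4 --
    LT 90: heading 225 -> 315
    PD: pen down
    LT 180: heading 315 -> 135
    -- iteration 2/4 --
    LT 90: heading 135 -> 225
    PD: pen down
    LT 180: heading 225 -> 45
    -- iteration 3/4 --
    LT 90: heading 45 -> 135
    PD: pen down
    LT 180: heading 135 -> 315
    -- iteration 4/4 --
    LT 90: heading 315 -> 45
    PD: pen down
    LT 180: heading 45 -> 225
  ]
  -- iteration 2/3 --
  PU: pen up
  PU: pen up
  REPEAT 4 [
    -- iteration 1/4 --
    LT 90: heading 225 -> 315
    PD: pen down
    LT 180: heading 315 -> 135
    -- iteration 2/4 --
    LT 90: heading 135 -> 225
    PD: pen down
    LT 180: heading 225 -> 45
    -- iteration 3/4 --
    LT 90: heading 45 -> 135
    PD: pen down
    LT 180: heading 135 -> 315
    -- iteration 4/4 --
    LT 90: heading 315 -> 45
    PD: pen down
    LT 180: heading 45 -> 225
  ]
  -- iteration 3/3 --
  PU: pen up
  PU: pen up
  REPEAT 4 [
    -- iteration 1/4 --
    LT 90: heading 225 -> 315
    PD: pen down
    LT 180: heading 315 -> 135
    -- iteration 2/4 --
    LT 90: heading 135 -> 225
    PD: pen down
    LT 180: heading 225 -> 45
    -- iteration 3/4 --
    LT 90: heading 45 -> 135
    PD: pen down
    LT 180: heading 135 -> 315
    -- iteration 4/4 --
    LT 90: heading 315 -> 45
    PD: pen down
    LT 180: heading 45 -> 225
  ]
]
LT 30: heading 225 -> 255
FD 20: (1,4) -> (-4.176,-15.319) [heading=255, draw]
Final: pos=(-4.176,-15.319), heading=255, 1 segment(s) drawn

Segment endpoints: x in {-4.176, 1}, y in {-15.319, 4}
xmin=-4.176, ymin=-15.319, xmax=1, ymax=4

Answer: -4.176 -15.319 1 4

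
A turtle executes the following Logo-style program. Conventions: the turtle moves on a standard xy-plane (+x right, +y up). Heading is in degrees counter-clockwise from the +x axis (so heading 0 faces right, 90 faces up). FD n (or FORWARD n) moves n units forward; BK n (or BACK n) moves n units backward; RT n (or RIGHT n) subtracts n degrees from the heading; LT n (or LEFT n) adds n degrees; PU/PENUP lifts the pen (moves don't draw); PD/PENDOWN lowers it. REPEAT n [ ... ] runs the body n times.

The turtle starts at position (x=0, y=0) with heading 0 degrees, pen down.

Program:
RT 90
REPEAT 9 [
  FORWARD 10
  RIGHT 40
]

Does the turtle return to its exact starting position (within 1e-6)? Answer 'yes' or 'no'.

Executing turtle program step by step:
Start: pos=(0,0), heading=0, pen down
RT 90: heading 0 -> 270
REPEAT 9 [
  -- iteration 1/9 --
  FD 10: (0,0) -> (0,-10) [heading=270, draw]
  RT 40: heading 270 -> 230
  -- iteration 2/9 --
  FD 10: (0,-10) -> (-6.428,-17.66) [heading=230, draw]
  RT 40: heading 230 -> 190
  -- iteration 3/9 --
  FD 10: (-6.428,-17.66) -> (-16.276,-19.397) [heading=190, draw]
  RT 40: heading 190 -> 150
  -- iteration 4/9 --
  FD 10: (-16.276,-19.397) -> (-24.936,-14.397) [heading=150, draw]
  RT 40: heading 150 -> 110
  -- iteration 5/9 --
  FD 10: (-24.936,-14.397) -> (-28.356,-5) [heading=110, draw]
  RT 40: heading 110 -> 70
  -- iteration 6/9 --
  FD 10: (-28.356,-5) -> (-24.936,4.397) [heading=70, draw]
  RT 40: heading 70 -> 30
  -- iteration 7/9 --
  FD 10: (-24.936,4.397) -> (-16.276,9.397) [heading=30, draw]
  RT 40: heading 30 -> 350
  -- iteration 8/9 --
  FD 10: (-16.276,9.397) -> (-6.428,7.66) [heading=350, draw]
  RT 40: heading 350 -> 310
  -- iteration 9/9 --
  FD 10: (-6.428,7.66) -> (0,0) [heading=310, draw]
  RT 40: heading 310 -> 270
]
Final: pos=(0,0), heading=270, 9 segment(s) drawn

Start position: (0, 0)
Final position: (0, 0)
Distance = 0; < 1e-6 -> CLOSED

Answer: yes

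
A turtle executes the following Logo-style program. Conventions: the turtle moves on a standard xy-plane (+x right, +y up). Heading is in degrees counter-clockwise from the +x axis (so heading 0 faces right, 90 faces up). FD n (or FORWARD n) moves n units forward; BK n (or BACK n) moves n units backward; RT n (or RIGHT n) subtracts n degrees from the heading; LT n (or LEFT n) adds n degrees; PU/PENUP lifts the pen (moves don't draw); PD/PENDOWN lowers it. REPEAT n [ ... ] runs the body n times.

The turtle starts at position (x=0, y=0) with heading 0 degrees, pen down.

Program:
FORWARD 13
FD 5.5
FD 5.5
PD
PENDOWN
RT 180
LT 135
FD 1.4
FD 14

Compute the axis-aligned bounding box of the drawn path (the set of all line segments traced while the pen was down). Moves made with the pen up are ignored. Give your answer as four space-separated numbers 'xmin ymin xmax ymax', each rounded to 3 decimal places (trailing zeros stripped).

Executing turtle program step by step:
Start: pos=(0,0), heading=0, pen down
FD 13: (0,0) -> (13,0) [heading=0, draw]
FD 5.5: (13,0) -> (18.5,0) [heading=0, draw]
FD 5.5: (18.5,0) -> (24,0) [heading=0, draw]
PD: pen down
PD: pen down
RT 180: heading 0 -> 180
LT 135: heading 180 -> 315
FD 1.4: (24,0) -> (24.99,-0.99) [heading=315, draw]
FD 14: (24.99,-0.99) -> (34.889,-10.889) [heading=315, draw]
Final: pos=(34.889,-10.889), heading=315, 5 segment(s) drawn

Segment endpoints: x in {0, 13, 18.5, 24, 24.99, 34.889}, y in {-10.889, -0.99, 0}
xmin=0, ymin=-10.889, xmax=34.889, ymax=0

Answer: 0 -10.889 34.889 0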